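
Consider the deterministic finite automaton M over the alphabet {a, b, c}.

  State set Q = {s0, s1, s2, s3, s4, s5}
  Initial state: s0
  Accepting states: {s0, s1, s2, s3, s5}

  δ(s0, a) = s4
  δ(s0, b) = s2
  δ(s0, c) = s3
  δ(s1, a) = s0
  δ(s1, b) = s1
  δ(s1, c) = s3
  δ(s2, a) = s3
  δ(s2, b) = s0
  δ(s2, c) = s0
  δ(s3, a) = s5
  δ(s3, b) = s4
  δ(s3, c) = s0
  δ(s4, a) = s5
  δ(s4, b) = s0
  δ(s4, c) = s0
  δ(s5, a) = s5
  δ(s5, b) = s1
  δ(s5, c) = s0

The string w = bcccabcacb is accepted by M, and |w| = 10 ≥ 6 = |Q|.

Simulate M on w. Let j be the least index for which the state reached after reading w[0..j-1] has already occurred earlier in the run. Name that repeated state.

s0

Run of M on w = b c c c a b c a c b:
  step 0: s0  (start)
  step 1: s2  (read b: s0→s2)
  step 2: s0  (read c: s2→s0)   ← first repeat (s0 seen earlier)
  step 3: s3  (read c: s0→s3)
  step 4: s0  (read c: s3→s0)
  step 5: s4  (read a: s0→s4)
  step 6: s0  (read b: s4→s0)
  step 7: s3  (read c: s0→s3)
  step 8: s5  (read a: s3→s5)
  step 9: s0  (read c: s5→s0)
  step 10: s2  (read b: s0→s2)

The earliest repeat is at step j = 2: M is in s0, which it already visited at step i = 0.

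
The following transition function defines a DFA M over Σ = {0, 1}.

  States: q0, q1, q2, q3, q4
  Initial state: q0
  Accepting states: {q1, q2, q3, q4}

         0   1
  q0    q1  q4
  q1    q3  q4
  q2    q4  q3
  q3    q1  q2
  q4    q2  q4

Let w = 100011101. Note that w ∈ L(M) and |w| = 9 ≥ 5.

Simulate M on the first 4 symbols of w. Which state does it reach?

q2

Run of M on the first 4 characters of w = 1 0 0 0:
  step 0: q0  (start)
  step 1: q4  (read 1: q0→q4)
  step 2: q2  (read 0: q4→q2)
  step 3: q4  (read 0: q2→q4)
  step 4: q2  (read 0: q4→q2)

After reading 4 characters, M is in state q2.
(This kind of state-tracing is the core of the pumping-lemma construction: with 5 states, pigeonhole forces a repeat within the first 5 steps.)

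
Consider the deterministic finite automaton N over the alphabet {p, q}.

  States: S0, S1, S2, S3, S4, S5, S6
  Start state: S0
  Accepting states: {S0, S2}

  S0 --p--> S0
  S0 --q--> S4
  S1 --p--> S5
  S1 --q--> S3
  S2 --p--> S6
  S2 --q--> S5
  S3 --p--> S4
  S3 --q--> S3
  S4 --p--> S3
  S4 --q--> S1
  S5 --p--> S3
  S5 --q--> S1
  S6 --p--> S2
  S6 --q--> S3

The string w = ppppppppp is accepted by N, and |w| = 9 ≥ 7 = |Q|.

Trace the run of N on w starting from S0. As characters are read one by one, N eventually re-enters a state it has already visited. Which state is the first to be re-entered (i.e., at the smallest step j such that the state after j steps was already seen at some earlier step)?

S0

State sequence: S0 -p-> S0 -p-> S0 -p-> S0 -p-> S0 -p-> S0 -p-> S0 -p-> S0 -p-> S0 -p-> S0
First repeat at step 1: S0 was already visited.

The earliest repeat is at step j = 1: N is in S0, which it already visited at step i = 0.
With |Q| = 7, pigeonhole forces a state repeat no later than step 7; the substring read between the first and second visits to that state can be pumped.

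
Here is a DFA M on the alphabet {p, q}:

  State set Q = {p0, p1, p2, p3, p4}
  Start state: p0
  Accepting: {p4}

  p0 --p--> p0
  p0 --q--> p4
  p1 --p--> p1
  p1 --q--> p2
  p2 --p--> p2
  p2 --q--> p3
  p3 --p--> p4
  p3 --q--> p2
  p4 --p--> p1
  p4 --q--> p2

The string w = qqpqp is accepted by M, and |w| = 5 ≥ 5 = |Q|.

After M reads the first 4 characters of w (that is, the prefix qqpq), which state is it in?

p3

Run of M on the first 4 characters of w = q q p q:
  step 0: p0  (start)
  step 1: p4  (read q: p0→p4)
  step 2: p2  (read q: p4→p2)
  step 3: p2  (read p: p2→p2)
  step 4: p3  (read q: p2→p3)

After reading 4 characters, M is in state p3.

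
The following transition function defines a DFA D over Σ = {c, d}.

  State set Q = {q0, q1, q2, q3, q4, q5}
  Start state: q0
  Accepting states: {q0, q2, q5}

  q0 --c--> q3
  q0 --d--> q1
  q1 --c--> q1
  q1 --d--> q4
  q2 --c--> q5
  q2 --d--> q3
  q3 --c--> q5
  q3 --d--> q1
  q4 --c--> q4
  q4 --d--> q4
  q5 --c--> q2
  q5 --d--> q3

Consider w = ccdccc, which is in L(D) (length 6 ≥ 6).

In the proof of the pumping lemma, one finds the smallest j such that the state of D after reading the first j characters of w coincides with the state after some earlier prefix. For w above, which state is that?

q3

Run of D on w = c c d c c c:
  step 0: q0  (start)
  step 1: q3  (read c: q0→q3)
  step 2: q5  (read c: q3→q5)
  step 3: q3  (read d: q5→q3)   ← first repeat (q3 seen earlier)
  step 4: q5  (read c: q3→q5)
  step 5: q2  (read c: q5→q2)
  step 6: q5  (read c: q2→q5)

The earliest repeat is at step j = 3: D is in q3, which it already visited at step i = 1.
Pumping length from the standard proof: p = 6 (the number of states). The repeated state found above gives |xy| = j ≤ 6 and |y| = j − i ≥ 1.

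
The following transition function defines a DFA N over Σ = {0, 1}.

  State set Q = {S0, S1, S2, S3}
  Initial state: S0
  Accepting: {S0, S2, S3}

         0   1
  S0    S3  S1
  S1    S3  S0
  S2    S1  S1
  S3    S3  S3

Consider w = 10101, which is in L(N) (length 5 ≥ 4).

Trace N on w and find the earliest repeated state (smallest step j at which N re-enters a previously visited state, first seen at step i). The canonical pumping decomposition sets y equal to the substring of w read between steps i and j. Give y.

State sequence: S0 -1-> S1 -0-> S3 -1-> S3 -0-> S3 -1-> S3
First repeat at step 3: S3 was already visited.

So i = 2, j = 3, giving x = w[0:2] = 10, y = w[2:3] = 1, z = w[3:5] = 01.
Check: |xy| = 3 ≤ 4 and |y| = 1 ≥ 1. Reading y takes N from S3 back to S3, so every xyⁱz is accepted.
The DFA has 4 states, so the proof of the pumping lemma guarantees a repeated state among the first 4+1 visited; the segment between the two visits is the pumpable y.

1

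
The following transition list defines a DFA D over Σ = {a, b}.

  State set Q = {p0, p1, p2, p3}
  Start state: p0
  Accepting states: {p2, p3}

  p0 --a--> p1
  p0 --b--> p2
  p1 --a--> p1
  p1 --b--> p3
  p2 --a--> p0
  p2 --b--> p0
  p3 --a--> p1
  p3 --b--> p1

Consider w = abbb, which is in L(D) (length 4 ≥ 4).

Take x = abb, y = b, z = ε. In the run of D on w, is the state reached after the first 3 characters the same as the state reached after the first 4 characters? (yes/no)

Run of D on the first 4 characters of w = a b b b:
  step 0: p0  (start)
  step 1: p1  (read a: p0→p1)
  step 2: p3  (read b: p1→p3)
  step 3: p1  (read b: p3→p1)
  step 4: p3  (read b: p1→p3)

After x (step 3): p1. After xy (step 4): p3.
They differ (p1 ≠ p3), so y is not a cycle from the state after x; this split is not the one the pumping-lemma construction produces, and pumping y need not keep the string in L(D).

no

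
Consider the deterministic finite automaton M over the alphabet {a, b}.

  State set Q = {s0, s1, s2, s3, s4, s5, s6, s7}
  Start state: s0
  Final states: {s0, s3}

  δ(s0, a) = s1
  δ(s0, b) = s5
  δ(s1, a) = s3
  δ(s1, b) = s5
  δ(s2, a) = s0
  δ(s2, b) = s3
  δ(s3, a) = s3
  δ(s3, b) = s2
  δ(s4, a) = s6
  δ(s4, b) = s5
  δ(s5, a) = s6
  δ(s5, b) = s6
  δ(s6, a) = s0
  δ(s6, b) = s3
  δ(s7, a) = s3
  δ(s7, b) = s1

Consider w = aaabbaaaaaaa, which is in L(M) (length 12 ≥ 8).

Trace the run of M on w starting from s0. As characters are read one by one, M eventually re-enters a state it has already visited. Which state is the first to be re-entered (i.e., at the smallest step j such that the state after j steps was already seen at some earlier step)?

State sequence: s0 -a-> s1 -a-> s3 -a-> s3 -b-> s2 -b-> s3 -a-> s3 -a-> s3 -a-> s3 -a-> s3 -a-> s3 -a-> s3 -a-> s3
First repeat at step 3: s3 was already visited.

The earliest repeat is at step j = 3: M is in s3, which it already visited at step i = 2.
Since M has 8 states, any run of length ≥ 8 visits 8+1 states, so by pigeonhole some state repeats within the first 8 steps — that repeat gives the pumpable loop.

s3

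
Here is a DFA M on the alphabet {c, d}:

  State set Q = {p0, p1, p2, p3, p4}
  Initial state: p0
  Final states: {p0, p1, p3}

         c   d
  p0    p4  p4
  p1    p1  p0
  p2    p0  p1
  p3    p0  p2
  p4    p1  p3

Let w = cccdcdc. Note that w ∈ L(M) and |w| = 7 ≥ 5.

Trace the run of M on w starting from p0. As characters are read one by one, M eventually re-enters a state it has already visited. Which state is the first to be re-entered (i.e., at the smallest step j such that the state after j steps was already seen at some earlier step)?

Run of M on w = c c c d c d c:
  step 0: p0  (start)
  step 1: p4  (read c: p0→p4)
  step 2: p1  (read c: p4→p1)
  step 3: p1  (read c: p1→p1)   ← first repeat (p1 seen earlier)
  step 4: p0  (read d: p1→p0)
  step 5: p4  (read c: p0→p4)
  step 6: p3  (read d: p4→p3)
  step 7: p0  (read c: p3→p0)

The earliest repeat is at step j = 3: M is in p1, which it already visited at step i = 2.

p1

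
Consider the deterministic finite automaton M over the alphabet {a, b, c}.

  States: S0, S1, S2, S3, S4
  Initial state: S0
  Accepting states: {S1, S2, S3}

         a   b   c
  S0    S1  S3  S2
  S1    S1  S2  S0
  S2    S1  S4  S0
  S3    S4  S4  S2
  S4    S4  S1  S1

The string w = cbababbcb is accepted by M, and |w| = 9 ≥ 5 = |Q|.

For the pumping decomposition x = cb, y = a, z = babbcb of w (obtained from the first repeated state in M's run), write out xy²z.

xy^2z = cb·a·a·babbcb = cbaababbcb.
Reading y = a takes M from S4 back to S4, so after x·y·y the machine is still in S4, and z then leads to the accepting state S2. Hence cbaababbcb ∈ L(M).

cbaababbcb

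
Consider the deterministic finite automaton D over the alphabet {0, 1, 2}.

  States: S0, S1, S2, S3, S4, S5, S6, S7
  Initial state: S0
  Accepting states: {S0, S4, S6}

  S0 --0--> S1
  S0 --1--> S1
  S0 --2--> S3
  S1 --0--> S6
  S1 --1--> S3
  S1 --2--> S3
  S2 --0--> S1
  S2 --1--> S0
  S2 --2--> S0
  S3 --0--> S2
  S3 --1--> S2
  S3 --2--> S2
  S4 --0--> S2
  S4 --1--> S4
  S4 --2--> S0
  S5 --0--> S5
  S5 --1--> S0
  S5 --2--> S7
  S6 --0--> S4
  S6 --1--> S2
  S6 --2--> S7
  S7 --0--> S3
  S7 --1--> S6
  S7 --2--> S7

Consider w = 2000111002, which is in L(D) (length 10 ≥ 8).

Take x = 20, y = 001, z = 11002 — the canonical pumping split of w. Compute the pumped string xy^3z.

2000100100111002

xy^3z = 20·001·001·001·11002 = 2000100100111002.
Reading y = 001 takes D from S2 back to S2, so after x·y·y·y the machine is still in S2, and z then leads to the accepting state S0. Hence 2000100100111002 ∈ L(D).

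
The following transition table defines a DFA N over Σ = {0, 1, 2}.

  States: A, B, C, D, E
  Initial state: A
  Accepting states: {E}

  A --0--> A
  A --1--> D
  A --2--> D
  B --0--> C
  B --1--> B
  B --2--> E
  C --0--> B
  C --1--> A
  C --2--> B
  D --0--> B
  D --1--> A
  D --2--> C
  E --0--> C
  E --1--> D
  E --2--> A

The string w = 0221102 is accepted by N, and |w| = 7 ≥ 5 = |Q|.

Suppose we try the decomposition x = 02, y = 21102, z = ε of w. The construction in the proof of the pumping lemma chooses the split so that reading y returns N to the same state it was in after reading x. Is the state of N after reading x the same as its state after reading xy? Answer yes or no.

Run of N on the first 7 characters of w = 0 2 2 1 1 0 2:
  step 0: A  (start)
  step 1: A  (read 0: A→A)
  step 2: D  (read 2: A→D)
  step 3: C  (read 2: D→C)
  step 4: A  (read 1: C→A)
  step 5: D  (read 1: A→D)
  step 6: B  (read 0: D→B)
  step 7: E  (read 2: B→E)

After x (step 2): D. After xy (step 7): E.
They differ (D ≠ E), so y is not a cycle from the state after x; this split is not the one the pumping-lemma construction produces, and pumping y need not keep the string in L(N).

no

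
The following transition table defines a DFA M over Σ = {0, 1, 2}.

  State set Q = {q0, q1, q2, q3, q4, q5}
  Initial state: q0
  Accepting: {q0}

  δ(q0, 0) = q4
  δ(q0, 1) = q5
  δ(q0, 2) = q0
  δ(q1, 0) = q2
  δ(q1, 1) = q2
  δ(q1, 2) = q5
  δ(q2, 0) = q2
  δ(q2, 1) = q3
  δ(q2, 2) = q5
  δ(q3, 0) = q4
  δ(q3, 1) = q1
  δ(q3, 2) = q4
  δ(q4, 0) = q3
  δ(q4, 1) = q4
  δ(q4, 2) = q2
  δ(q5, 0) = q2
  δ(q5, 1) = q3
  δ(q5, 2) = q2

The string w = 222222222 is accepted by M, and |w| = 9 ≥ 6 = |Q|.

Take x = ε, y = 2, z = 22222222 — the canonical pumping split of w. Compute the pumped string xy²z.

2222222222

xy^2z = ε·2·2·22222222 = 2222222222.
Reading y = 2 takes M from q0 back to q0, so after x·y·y the machine is still in q0, and z then leads to the accepting state q0. Hence 2222222222 ∈ L(M).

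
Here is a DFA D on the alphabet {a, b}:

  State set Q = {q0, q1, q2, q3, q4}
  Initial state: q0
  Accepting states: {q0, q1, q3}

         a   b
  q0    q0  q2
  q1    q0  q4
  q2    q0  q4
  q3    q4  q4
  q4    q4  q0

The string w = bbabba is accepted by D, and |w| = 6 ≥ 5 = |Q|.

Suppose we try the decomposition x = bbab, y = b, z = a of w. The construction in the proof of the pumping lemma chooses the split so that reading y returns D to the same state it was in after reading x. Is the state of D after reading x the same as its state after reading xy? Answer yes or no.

Run of D on the first 5 characters of w = b b a b b:
  step 0: q0  (start)
  step 1: q2  (read b: q0→q2)
  step 2: q4  (read b: q2→q4)
  step 3: q4  (read a: q4→q4)
  step 4: q0  (read b: q4→q0)
  step 5: q2  (read b: q0→q2)

After x (step 4): q0. After xy (step 5): q2.
They differ (q0 ≠ q2), so y is not a cycle from the state after x; this split is not the one the pumping-lemma construction produces, and pumping y need not keep the string in L(D).

no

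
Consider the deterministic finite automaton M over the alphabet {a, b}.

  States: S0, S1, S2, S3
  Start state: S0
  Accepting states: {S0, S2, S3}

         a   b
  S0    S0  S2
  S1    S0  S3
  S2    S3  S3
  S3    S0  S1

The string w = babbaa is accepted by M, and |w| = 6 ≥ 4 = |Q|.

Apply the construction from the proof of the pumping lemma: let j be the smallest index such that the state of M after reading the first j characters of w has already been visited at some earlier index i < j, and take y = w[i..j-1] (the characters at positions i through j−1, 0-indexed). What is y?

bb

Run of M on w = b a b b a a:
  step 0: S0  (start)
  step 1: S2  (read b: S0→S2)
  step 2: S3  (read a: S2→S3)
  step 3: S1  (read b: S3→S1)
  step 4: S3  (read b: S1→S3)   ← first repeat (S3 seen earlier)
  step 5: S0  (read a: S3→S0)
  step 6: S0  (read a: S0→S0)

So i = 2, j = 4, giving x = w[0:2] = ba, y = w[2:4] = bb, z = w[4:6] = aa.
Check: |xy| = 4 ≤ 4 and |y| = 2 ≥ 1. Reading y takes M from S3 back to S3, so every xyⁱz is accepted.
Since M has 4 states, any run of length ≥ 4 visits 4+1 states, so by pigeonhole some state repeats within the first 4 steps — that repeat gives the pumpable loop.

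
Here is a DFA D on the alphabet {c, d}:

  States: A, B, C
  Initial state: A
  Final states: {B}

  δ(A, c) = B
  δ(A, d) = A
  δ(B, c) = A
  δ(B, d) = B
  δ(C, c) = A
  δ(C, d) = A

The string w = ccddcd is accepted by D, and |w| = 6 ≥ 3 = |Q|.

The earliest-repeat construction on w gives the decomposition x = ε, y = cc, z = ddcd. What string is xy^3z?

xy^3z = ε·cc·cc·cc·ddcd = ccccccddcd.
Reading y = cc takes D from A back to A, so after x·y·y·y the machine is still in A, and z then leads to the accepting state B. Hence ccccccddcd ∈ L(D).

ccccccddcd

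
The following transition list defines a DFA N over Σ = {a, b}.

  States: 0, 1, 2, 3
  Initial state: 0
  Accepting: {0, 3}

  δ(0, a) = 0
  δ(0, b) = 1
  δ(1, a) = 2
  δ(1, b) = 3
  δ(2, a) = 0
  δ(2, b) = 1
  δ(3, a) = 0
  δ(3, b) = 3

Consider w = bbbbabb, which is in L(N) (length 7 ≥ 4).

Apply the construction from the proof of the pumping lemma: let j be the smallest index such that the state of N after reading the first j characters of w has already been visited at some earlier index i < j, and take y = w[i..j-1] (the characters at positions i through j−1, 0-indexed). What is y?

State sequence: 0 -b-> 1 -b-> 3 -b-> 3 -b-> 3 -a-> 0 -b-> 1 -b-> 3
First repeat at step 3: 3 was already visited.

So i = 2, j = 3, giving x = w[0:2] = bb, y = w[2:3] = b, z = w[3:7] = babb.
Check: |xy| = 3 ≤ 4 and |y| = 1 ≥ 1. Reading y takes N from 3 back to 3, so every xyⁱz is accepted.

b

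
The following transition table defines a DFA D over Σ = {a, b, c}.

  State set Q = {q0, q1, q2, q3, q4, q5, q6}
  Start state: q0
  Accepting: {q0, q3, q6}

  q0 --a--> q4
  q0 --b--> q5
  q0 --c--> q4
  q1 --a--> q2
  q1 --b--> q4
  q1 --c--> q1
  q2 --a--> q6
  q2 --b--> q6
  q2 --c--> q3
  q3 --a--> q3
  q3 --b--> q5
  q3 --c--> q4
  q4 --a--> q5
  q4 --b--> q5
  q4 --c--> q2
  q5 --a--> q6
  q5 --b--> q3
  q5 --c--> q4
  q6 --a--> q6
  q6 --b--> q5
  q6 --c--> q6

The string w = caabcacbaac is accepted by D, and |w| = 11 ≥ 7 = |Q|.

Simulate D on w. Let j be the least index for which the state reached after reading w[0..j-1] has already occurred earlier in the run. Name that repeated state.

Run of D on w = c a a b c a c b a a c:
  step 0: q0  (start)
  step 1: q4  (read c: q0→q4)
  step 2: q5  (read a: q4→q5)
  step 3: q6  (read a: q5→q6)
  step 4: q5  (read b: q6→q5)   ← first repeat (q5 seen earlier)
  step 5: q4  (read c: q5→q4)
  step 6: q5  (read a: q4→q5)
  step 7: q4  (read c: q5→q4)
  step 8: q5  (read b: q4→q5)
  step 9: q6  (read a: q5→q6)
  step 10: q6  (read a: q6→q6)
  step 11: q6  (read c: q6→q6)

The earliest repeat is at step j = 4: D is in q5, which it already visited at step i = 2.
With |Q| = 7, pigeonhole forces a state repeat no later than step 7; the substring read between the first and second visits to that state can be pumped.

q5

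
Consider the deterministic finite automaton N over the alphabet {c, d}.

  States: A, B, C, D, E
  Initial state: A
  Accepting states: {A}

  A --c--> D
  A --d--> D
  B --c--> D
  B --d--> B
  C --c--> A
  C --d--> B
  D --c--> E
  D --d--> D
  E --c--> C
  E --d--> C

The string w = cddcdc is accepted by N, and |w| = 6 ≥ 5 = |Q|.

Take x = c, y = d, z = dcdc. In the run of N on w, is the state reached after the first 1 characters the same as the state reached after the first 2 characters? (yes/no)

State sequence: A -c-> D -d-> D

After x (step 1): D. After xy (step 2): D.
They match, so y = d drives N around a cycle from D back to itself; pumping y any number of times keeps N in D before reading z, and xyⁱz ∈ L(N) for every i ≥ 0.

yes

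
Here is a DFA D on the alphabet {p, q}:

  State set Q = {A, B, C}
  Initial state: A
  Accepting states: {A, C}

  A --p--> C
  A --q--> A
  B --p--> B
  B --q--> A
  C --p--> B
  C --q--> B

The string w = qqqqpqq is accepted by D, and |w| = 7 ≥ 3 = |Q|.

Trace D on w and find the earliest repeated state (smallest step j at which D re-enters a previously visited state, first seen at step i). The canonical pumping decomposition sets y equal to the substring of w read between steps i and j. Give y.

Run of D on w = q q q q p q q:
  step 0: A  (start)
  step 1: A  (read q: A→A)   ← first repeat (A seen earlier)
  step 2: A  (read q: A→A)
  step 3: A  (read q: A→A)
  step 4: A  (read q: A→A)
  step 5: C  (read p: A→C)
  step 6: B  (read q: C→B)
  step 7: A  (read q: B→A)

So i = 0, j = 1, giving x = w[0:0] = ε, y = w[0:1] = q, z = w[1:7] = qqqpqq.
Check: |xy| = 1 ≤ 3 and |y| = 1 ≥ 1. Reading y takes D from A back to A, so every xyⁱz is accepted.
The DFA has 3 states, so the proof of the pumping lemma guarantees a repeated state among the first 3+1 visited; the segment between the two visits is the pumpable y.

q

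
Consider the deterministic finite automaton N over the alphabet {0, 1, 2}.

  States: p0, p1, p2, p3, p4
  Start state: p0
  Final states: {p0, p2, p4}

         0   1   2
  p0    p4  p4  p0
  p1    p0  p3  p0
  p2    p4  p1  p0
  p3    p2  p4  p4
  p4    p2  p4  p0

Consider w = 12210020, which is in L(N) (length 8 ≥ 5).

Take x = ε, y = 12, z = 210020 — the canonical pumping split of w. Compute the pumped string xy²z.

1212210020

xy^2z = ε·12·12·210020 = 1212210020.
Reading y = 12 takes N from p0 back to p0, so after x·y·y the machine is still in p0, and z then leads to the accepting state p4. Hence 1212210020 ∈ L(N).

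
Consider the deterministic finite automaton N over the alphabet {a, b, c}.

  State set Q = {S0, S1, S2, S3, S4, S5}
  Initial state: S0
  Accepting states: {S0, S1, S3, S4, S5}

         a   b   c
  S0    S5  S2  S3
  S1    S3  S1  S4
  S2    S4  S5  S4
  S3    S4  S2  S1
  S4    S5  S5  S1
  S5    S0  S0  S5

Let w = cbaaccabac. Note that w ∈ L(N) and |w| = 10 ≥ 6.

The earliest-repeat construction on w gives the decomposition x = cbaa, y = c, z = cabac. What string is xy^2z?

cbaacccabac

xy^2z = cbaa·c·c·cabac = cbaacccabac.
Reading y = c takes N from S5 back to S5, so after x·y·y the machine is still in S5, and z then leads to the accepting state S1. Hence cbaacccabac ∈ L(N).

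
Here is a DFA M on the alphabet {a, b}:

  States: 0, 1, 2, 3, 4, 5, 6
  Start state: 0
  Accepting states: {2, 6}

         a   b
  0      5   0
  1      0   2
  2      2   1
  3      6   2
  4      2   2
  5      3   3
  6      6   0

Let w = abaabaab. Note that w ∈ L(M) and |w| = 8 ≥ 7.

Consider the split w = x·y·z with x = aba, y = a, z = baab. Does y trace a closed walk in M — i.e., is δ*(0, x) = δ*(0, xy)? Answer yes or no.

yes

Run of M on the first 4 characters of w = a b a a:
  step 0: 0  (start)
  step 1: 5  (read a: 0→5)
  step 2: 3  (read b: 5→3)
  step 3: 6  (read a: 3→6)
  step 4: 6  (read a: 6→6)

After x (step 3): 6. After xy (step 4): 6.
They match, so y = a drives M around a cycle from 6 back to itself; pumping y any number of times keeps M in 6 before reading z, and xyⁱz ∈ L(M) for every i ≥ 0.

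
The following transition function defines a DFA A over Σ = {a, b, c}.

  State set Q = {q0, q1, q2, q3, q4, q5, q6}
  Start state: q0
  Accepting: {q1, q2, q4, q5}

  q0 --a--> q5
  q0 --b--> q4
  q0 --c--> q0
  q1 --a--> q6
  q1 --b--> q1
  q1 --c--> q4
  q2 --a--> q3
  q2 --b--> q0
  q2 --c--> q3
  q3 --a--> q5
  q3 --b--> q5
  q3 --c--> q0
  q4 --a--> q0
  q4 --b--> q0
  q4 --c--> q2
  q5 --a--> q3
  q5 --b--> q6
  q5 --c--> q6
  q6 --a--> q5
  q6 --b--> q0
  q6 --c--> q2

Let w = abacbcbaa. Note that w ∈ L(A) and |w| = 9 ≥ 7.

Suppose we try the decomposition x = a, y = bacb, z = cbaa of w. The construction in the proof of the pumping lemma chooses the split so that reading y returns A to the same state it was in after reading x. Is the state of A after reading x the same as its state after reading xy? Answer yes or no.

no

State sequence: q0 -a-> q5 -b-> q6 -a-> q5 -c-> q6 -b-> q0

After x (step 1): q5. After xy (step 5): q0.
They differ (q5 ≠ q0), so y is not a cycle from the state after x; this split is not the one the pumping-lemma construction produces, and pumping y need not keep the string in L(A).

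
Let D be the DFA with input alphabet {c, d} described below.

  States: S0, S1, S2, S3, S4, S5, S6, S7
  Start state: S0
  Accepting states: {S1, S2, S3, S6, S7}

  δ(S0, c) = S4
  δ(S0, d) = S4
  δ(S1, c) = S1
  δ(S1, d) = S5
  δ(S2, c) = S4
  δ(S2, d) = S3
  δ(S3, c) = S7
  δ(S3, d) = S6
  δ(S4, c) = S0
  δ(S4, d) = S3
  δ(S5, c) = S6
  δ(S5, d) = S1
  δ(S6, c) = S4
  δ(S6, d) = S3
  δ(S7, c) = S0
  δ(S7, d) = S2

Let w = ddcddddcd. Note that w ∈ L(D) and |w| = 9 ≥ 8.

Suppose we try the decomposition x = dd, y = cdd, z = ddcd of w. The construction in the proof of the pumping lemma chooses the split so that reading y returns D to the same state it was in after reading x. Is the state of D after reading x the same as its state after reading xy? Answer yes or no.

yes

State sequence: S0 -d-> S4 -d-> S3 -c-> S7 -d-> S2 -d-> S3

After x (step 2): S3. After xy (step 5): S3.
They match, so y = cdd drives D around a cycle from S3 back to itself; pumping y any number of times keeps D in S3 before reading z, and xyⁱz ∈ L(D) for every i ≥ 0.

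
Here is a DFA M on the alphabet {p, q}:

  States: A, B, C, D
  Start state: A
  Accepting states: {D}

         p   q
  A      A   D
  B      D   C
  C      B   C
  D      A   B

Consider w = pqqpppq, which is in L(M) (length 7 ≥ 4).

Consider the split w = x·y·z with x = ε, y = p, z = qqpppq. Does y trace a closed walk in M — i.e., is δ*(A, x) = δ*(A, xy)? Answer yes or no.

Run of M on the first 1 characters of w = p:
  step 0: A  (start)
  step 1: A  (read p: A→A)

After x (step 0): A. After xy (step 1): A.
They match, so y = p drives M around a cycle from A back to itself; pumping y any number of times keeps M in A before reading z, and xyⁱz ∈ L(M) for every i ≥ 0.

yes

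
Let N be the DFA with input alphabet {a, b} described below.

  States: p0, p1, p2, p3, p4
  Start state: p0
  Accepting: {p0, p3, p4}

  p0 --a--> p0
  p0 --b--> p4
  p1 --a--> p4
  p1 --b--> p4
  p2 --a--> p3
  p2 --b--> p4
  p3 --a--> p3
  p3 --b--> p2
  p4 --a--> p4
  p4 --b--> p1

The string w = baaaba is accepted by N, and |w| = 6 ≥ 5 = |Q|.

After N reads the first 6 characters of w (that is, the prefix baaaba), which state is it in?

Run of N on the first 6 characters of w = b a a a b a:
  step 0: p0  (start)
  step 1: p4  (read b: p0→p4)
  step 2: p4  (read a: p4→p4)
  step 3: p4  (read a: p4→p4)
  step 4: p4  (read a: p4→p4)
  step 5: p1  (read b: p4→p1)
  step 6: p4  (read a: p1→p4)

After reading 6 characters, N is in state p4.

p4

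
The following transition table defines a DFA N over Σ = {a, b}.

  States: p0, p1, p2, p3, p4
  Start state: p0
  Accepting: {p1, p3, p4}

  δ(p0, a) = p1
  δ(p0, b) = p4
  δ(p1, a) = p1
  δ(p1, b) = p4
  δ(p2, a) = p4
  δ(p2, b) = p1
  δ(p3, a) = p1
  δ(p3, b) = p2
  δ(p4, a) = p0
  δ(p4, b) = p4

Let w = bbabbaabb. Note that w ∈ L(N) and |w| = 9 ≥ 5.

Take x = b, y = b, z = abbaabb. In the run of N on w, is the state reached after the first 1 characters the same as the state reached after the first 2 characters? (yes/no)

State sequence: p0 -b-> p4 -b-> p4

After x (step 1): p4. After xy (step 2): p4.
They match, so y = b drives N around a cycle from p4 back to itself; pumping y any number of times keeps N in p4 before reading z, and xyⁱz ∈ L(N) for every i ≥ 0.

yes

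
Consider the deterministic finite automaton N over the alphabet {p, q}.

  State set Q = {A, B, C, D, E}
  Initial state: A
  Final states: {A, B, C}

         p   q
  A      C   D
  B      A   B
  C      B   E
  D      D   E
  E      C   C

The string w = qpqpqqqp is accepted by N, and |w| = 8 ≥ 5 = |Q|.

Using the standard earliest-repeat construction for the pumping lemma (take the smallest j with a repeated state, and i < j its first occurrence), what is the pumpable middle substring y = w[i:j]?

p

State sequence: A -q-> D -p-> D -q-> E -p-> C -q-> E -q-> C -q-> E -p-> C
First repeat at step 2: D was already visited.

So i = 1, j = 2, giving x = w[0:1] = q, y = w[1:2] = p, z = w[2:8] = qpqqqp.
Check: |xy| = 2 ≤ 5 and |y| = 1 ≥ 1. Reading y takes N from D back to D, so every xyⁱz is accepted.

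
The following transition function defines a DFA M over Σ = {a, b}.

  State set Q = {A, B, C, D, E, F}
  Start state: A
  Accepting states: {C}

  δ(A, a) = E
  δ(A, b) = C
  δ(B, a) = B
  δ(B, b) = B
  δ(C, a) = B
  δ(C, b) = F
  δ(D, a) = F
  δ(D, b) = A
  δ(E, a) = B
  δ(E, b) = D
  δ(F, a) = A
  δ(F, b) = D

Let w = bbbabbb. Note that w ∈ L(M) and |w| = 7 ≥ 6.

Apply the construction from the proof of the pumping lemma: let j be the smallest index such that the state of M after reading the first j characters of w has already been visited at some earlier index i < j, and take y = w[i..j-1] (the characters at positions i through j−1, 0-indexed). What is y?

ba

Run of M on w = b b b a b b b:
  step 0: A  (start)
  step 1: C  (read b: A→C)
  step 2: F  (read b: C→F)
  step 3: D  (read b: F→D)
  step 4: F  (read a: D→F)   ← first repeat (F seen earlier)
  step 5: D  (read b: F→D)
  step 6: A  (read b: D→A)
  step 7: C  (read b: A→C)

So i = 2, j = 4, giving x = w[0:2] = bb, y = w[2:4] = ba, z = w[4:7] = bbb.
Check: |xy| = 4 ≤ 6 and |y| = 2 ≥ 1. Reading y takes M from F back to F, so every xyⁱz is accepted.
Since M has 6 states, any run of length ≥ 6 visits 6+1 states, so by pigeonhole some state repeats within the first 6 steps — that repeat gives the pumpable loop.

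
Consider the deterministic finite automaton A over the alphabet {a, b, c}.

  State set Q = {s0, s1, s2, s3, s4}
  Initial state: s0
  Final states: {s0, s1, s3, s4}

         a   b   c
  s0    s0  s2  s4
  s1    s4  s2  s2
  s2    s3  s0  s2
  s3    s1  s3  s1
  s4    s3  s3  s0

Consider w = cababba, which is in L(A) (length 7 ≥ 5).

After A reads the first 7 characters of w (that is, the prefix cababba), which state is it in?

Run of A on the first 7 characters of w = c a b a b b a:
  step 0: s0  (start)
  step 1: s4  (read c: s0→s4)
  step 2: s3  (read a: s4→s3)
  step 3: s3  (read b: s3→s3)
  step 4: s1  (read a: s3→s1)
  step 5: s2  (read b: s1→s2)
  step 6: s0  (read b: s2→s0)
  step 7: s0  (read a: s0→s0)

After reading 7 characters, A is in state s0.
(This kind of state-tracing is the core of the pumping-lemma construction: with 5 states, pigeonhole forces a repeat within the first 5 steps.)

s0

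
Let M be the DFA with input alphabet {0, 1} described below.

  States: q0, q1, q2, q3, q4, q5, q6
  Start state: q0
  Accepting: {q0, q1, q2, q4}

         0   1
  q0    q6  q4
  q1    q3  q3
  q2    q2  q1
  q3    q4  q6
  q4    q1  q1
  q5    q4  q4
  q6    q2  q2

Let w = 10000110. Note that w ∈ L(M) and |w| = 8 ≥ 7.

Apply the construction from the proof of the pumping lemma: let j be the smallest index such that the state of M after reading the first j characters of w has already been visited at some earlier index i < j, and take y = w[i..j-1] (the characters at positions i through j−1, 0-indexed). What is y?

State sequence: q0 -1-> q4 -0-> q1 -0-> q3 -0-> q4 -0-> q1 -1-> q3 -1-> q6 -0-> q2
First repeat at step 4: q4 was already visited.

So i = 1, j = 4, giving x = w[0:1] = 1, y = w[1:4] = 000, z = w[4:8] = 0110.
Check: |xy| = 4 ≤ 7 and |y| = 3 ≥ 1. Reading y takes M from q4 back to q4, so every xyⁱz is accepted.

000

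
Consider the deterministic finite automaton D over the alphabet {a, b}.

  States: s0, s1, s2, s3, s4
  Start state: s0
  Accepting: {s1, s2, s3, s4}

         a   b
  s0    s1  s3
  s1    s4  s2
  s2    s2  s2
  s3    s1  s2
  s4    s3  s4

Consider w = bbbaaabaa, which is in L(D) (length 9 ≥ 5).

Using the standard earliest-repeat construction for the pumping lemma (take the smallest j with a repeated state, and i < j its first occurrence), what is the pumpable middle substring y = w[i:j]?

Run of D on w = b b b a a a b a a:
  step 0: s0  (start)
  step 1: s3  (read b: s0→s3)
  step 2: s2  (read b: s3→s2)
  step 3: s2  (read b: s2→s2)   ← first repeat (s2 seen earlier)
  step 4: s2  (read a: s2→s2)
  step 5: s2  (read a: s2→s2)
  step 6: s2  (read a: s2→s2)
  step 7: s2  (read b: s2→s2)
  step 8: s2  (read a: s2→s2)
  step 9: s2  (read a: s2→s2)

So i = 2, j = 3, giving x = w[0:2] = bb, y = w[2:3] = b, z = w[3:9] = aaabaa.
Check: |xy| = 3 ≤ 5 and |y| = 1 ≥ 1. Reading y takes D from s2 back to s2, so every xyⁱz is accepted.
Pumping length from the standard proof: p = 5 (the number of states). The repeated state found above gives |xy| = j ≤ 5 and |y| = j − i ≥ 1.

b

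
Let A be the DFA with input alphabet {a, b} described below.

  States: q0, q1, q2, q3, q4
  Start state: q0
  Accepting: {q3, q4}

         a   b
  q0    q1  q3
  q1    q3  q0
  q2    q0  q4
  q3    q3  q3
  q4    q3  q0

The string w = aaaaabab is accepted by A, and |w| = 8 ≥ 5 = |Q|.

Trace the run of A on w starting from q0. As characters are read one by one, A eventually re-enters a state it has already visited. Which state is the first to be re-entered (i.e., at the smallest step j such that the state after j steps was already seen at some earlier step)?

q3

Run of A on w = a a a a a b a b:
  step 0: q0  (start)
  step 1: q1  (read a: q0→q1)
  step 2: q3  (read a: q1→q3)
  step 3: q3  (read a: q3→q3)   ← first repeat (q3 seen earlier)
  step 4: q3  (read a: q3→q3)
  step 5: q3  (read a: q3→q3)
  step 6: q3  (read b: q3→q3)
  step 7: q3  (read a: q3→q3)
  step 8: q3  (read b: q3→q3)

The earliest repeat is at step j = 3: A is in q3, which it already visited at step i = 2.
The DFA has 5 states, so the proof of the pumping lemma guarantees a repeated state among the first 5+1 visited; the segment between the two visits is the pumpable y.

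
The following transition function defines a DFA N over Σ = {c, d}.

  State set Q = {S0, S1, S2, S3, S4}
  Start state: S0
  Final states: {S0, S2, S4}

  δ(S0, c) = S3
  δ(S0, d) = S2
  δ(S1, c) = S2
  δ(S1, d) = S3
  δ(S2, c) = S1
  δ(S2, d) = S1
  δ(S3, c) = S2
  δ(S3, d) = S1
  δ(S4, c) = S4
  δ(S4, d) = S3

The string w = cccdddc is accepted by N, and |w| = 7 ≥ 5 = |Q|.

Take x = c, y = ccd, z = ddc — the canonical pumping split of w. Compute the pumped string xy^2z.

xy^2z = c·ccd·ccd·ddc = cccdccdddc.
Reading y = ccd takes N from S3 back to S3, so after x·y·y the machine is still in S3, and z then leads to the accepting state S2. Hence cccdccdddc ∈ L(N).

cccdccdddc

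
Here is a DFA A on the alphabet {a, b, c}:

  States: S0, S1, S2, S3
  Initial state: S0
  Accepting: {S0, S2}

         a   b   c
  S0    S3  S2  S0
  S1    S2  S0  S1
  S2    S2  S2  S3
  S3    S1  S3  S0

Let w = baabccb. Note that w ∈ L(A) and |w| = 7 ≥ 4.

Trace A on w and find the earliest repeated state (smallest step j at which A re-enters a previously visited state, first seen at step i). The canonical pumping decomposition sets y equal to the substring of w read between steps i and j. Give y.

State sequence: S0 -b-> S2 -a-> S2 -a-> S2 -b-> S2 -c-> S3 -c-> S0 -b-> S2
First repeat at step 2: S2 was already visited.

So i = 1, j = 2, giving x = w[0:1] = b, y = w[1:2] = a, z = w[2:7] = abccb.
Check: |xy| = 2 ≤ 4 and |y| = 1 ≥ 1. Reading y takes A from S2 back to S2, so every xyⁱz is accepted.

a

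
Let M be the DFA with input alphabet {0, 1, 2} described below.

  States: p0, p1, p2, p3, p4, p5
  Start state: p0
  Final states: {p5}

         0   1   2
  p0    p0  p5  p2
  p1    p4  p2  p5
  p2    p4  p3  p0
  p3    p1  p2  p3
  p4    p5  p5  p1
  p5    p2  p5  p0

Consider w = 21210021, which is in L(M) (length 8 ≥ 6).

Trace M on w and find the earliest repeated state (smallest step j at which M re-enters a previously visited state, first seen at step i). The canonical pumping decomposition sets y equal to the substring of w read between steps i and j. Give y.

2

State sequence: p0 -2-> p2 -1-> p3 -2-> p3 -1-> p2 -0-> p4 -0-> p5 -2-> p0 -1-> p5
First repeat at step 3: p3 was already visited.

So i = 2, j = 3, giving x = w[0:2] = 21, y = w[2:3] = 2, z = w[3:8] = 10021.
Check: |xy| = 3 ≤ 6 and |y| = 1 ≥ 1. Reading y takes M from p3 back to p3, so every xyⁱz is accepted.
Pumping length from the standard proof: p = 6 (the number of states). The repeated state found above gives |xy| = j ≤ 6 and |y| = j − i ≥ 1.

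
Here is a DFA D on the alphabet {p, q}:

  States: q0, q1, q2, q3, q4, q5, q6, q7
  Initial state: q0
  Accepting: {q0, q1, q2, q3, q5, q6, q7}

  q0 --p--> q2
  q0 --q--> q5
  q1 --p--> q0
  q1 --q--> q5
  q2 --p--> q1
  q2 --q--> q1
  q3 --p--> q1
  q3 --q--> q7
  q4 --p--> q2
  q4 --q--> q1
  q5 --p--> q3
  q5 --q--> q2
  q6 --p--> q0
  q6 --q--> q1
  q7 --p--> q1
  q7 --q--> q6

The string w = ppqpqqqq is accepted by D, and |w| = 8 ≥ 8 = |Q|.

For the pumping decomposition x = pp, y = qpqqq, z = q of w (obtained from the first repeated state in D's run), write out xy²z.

ppqpqqqqpqqqq

xy^2z = pp·qpqqq·qpqqq·q = ppqpqqqqpqqqq.
Reading y = qpqqq takes D from q1 back to q1, so after x·y·y the machine is still in q1, and z then leads to the accepting state q5. Hence ppqpqqqqpqqqq ∈ L(D).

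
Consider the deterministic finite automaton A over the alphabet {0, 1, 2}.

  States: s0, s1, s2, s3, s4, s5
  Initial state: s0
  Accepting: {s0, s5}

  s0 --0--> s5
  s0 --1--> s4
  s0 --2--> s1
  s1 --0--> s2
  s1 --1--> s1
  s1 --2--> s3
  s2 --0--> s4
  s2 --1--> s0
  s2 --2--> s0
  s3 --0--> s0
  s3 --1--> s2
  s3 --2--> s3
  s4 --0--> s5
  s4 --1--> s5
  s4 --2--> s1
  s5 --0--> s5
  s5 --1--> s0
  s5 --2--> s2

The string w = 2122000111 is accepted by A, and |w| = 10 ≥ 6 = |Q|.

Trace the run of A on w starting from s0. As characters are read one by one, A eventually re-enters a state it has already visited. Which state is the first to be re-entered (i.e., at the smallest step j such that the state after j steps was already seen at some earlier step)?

Run of A on w = 2 1 2 2 0 0 0 1 1 1:
  step 0: s0  (start)
  step 1: s1  (read 2: s0→s1)
  step 2: s1  (read 1: s1→s1)   ← first repeat (s1 seen earlier)
  step 3: s3  (read 2: s1→s3)
  step 4: s3  (read 2: s3→s3)
  step 5: s0  (read 0: s3→s0)
  step 6: s5  (read 0: s0→s5)
  step 7: s5  (read 0: s5→s5)
  step 8: s0  (read 1: s5→s0)
  step 9: s4  (read 1: s0→s4)
  step 10: s5  (read 1: s4→s5)

The earliest repeat is at step j = 2: A is in s1, which it already visited at step i = 1.
With |Q| = 6, pigeonhole forces a state repeat no later than step 6; the substring read between the first and second visits to that state can be pumped.

s1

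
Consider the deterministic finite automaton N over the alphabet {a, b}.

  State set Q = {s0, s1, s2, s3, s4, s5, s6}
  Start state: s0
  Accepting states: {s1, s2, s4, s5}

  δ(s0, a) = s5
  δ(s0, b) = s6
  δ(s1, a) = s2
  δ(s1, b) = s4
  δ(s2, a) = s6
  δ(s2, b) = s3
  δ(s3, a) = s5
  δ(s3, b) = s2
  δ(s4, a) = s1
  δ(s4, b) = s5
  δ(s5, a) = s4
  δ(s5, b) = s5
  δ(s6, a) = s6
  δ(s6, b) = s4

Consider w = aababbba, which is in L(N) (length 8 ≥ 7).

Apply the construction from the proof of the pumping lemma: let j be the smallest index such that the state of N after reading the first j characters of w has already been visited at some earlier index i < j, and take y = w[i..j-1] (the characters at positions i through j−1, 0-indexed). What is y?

ab

State sequence: s0 -a-> s5 -a-> s4 -b-> s5 -a-> s4 -b-> s5 -b-> s5 -b-> s5 -a-> s4
First repeat at step 3: s5 was already visited.

So i = 1, j = 3, giving x = w[0:1] = a, y = w[1:3] = ab, z = w[3:8] = abbba.
Check: |xy| = 3 ≤ 7 and |y| = 2 ≥ 1. Reading y takes N from s5 back to s5, so every xyⁱz is accepted.
With |Q| = 7, pigeonhole forces a state repeat no later than step 7; the substring read between the first and second visits to that state can be pumped.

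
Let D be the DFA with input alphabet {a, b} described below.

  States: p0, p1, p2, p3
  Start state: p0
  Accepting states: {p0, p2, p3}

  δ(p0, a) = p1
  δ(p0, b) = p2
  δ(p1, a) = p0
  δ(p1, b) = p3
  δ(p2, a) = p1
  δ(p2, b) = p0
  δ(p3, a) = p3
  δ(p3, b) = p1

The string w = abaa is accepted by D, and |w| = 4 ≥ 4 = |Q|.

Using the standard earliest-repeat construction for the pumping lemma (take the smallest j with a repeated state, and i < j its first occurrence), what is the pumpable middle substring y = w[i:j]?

a

State sequence: p0 -a-> p1 -b-> p3 -a-> p3 -a-> p3
First repeat at step 3: p3 was already visited.

So i = 2, j = 3, giving x = w[0:2] = ab, y = w[2:3] = a, z = w[3:4] = a.
Check: |xy| = 3 ≤ 4 and |y| = 1 ≥ 1. Reading y takes D from p3 back to p3, so every xyⁱz is accepted.
The DFA has 4 states, so the proof of the pumping lemma guarantees a repeated state among the first 4+1 visited; the segment between the two visits is the pumpable y.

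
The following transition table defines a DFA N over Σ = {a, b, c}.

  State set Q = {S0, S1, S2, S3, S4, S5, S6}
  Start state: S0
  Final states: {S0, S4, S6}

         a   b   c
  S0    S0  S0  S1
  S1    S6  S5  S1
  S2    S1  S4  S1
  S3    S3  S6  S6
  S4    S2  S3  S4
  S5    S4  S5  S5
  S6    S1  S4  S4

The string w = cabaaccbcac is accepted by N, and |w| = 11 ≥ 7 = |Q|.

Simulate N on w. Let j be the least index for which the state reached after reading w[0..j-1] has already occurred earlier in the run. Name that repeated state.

S1

State sequence: S0 -c-> S1 -a-> S6 -b-> S4 -a-> S2 -a-> S1 -c-> S1 -c-> S1 -b-> S5 -c-> S5 -a-> S4 -c-> S4
First repeat at step 5: S1 was already visited.

The earliest repeat is at step j = 5: N is in S1, which it already visited at step i = 1.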